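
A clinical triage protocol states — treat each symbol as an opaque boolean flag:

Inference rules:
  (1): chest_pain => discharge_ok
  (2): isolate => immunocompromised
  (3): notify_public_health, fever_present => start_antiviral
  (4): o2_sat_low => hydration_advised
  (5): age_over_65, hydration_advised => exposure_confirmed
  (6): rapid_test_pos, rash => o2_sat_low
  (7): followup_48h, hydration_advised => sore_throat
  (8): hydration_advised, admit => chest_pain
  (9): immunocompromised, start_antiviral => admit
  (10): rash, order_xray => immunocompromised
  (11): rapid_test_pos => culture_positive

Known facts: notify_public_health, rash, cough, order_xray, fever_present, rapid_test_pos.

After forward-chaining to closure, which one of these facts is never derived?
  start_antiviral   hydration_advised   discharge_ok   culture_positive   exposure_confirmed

exposure_confirmed

Round 1 fires (3), (6), (10), (11), giving start_antiviral, o2_sat_low, immunocompromised, culture_positive.
Round 2 fires (4), (9), giving hydration_advised, admit.
Round 3 fires (8), giving chest_pain.
Round 4 fires (1), giving discharge_ok.
Derived: hydration_advised (round 2), start_antiviral (round 1), culture_positive (round 1), discharge_ok (round 4). exposure_confirmed never appears in any round.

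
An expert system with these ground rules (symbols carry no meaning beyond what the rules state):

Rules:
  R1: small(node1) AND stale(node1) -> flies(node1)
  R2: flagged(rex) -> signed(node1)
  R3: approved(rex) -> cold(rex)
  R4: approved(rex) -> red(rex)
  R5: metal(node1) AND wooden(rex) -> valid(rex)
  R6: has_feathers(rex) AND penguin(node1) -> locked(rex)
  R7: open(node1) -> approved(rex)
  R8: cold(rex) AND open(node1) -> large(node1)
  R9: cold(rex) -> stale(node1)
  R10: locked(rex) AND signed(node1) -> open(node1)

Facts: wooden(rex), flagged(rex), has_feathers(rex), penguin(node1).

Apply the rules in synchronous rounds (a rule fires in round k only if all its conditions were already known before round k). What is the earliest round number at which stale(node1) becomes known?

5

Round 1: R2 [flagged(rex) -> signed(node1)]; R6 [has_feathers(rex) AND penguin(node1) -> locked(rex)]. New: signed(node1), locked(rex).
Round 2: R10 [locked(rex) AND signed(node1) -> open(node1)]. New: open(node1).
Round 3: R7 [open(node1) -> approved(rex)]. New: approved(rex).
Round 4: R3 [approved(rex) -> cold(rex)]; R4 [approved(rex) -> red(rex)]. New: cold(rex), red(rex).
Round 5: R8 [cold(rex) AND open(node1) -> large(node1)]; R9 [cold(rex) -> stale(node1)]. New: large(node1), stale(node1).
stale(node1) first appears in round 5.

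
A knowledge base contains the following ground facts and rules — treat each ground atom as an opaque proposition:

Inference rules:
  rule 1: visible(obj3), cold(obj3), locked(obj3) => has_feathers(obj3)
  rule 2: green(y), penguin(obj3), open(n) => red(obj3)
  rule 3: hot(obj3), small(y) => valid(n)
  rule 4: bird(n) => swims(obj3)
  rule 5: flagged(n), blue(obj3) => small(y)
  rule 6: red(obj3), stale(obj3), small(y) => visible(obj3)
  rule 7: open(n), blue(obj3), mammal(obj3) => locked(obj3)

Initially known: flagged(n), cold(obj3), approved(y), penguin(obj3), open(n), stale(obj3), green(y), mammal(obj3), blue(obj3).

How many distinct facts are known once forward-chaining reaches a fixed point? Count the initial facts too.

Round 1 fires rule 2, rule 5, rule 7, giving red(obj3), small(y), locked(obj3).
Round 2 fires rule 6, giving visible(obj3).
Round 3 fires rule 1, giving has_feathers(obj3).
Closure: {approved(y), blue(obj3), cold(obj3), flagged(n), green(y), has_feathers(obj3), locked(obj3), mammal(obj3), open(n), penguin(obj3), red(obj3), small(y), stale(obj3), visible(obj3)} — 14 facts.

14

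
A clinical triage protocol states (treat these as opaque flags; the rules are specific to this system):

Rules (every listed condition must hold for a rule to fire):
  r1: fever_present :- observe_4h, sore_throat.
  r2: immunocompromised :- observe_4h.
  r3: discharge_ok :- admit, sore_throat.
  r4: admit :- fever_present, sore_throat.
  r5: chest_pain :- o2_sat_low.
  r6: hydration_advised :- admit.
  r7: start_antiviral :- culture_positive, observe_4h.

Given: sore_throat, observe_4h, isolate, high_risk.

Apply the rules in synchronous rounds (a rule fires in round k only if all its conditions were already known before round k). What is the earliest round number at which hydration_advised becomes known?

3

Round 1 fires r1, r2, giving fever_present, immunocompromised.
Round 2 fires r4, giving admit.
Round 3 fires r3, r6, giving discharge_ok, hydration_advised.
hydration_advised first appears in round 3.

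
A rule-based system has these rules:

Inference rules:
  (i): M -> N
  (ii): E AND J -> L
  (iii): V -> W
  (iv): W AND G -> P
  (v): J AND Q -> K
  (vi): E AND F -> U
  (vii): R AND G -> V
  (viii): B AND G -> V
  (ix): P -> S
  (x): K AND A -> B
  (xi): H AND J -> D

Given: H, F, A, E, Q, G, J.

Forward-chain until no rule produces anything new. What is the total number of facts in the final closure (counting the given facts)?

[1] (ii) [E AND J -> L]; (v) [J AND Q -> K]; (vi) [E AND F -> U]; (xi) [H AND J -> D]. ⇒ new: L, K, U, D.
[2] (x) [K AND A -> B]. ⇒ new: B.
[3] (viii) [B AND G -> V]. ⇒ new: V.
[4] (iii) [V -> W]. ⇒ new: W.
[5] (iv) [W AND G -> P]. ⇒ new: P.
[6] (ix) [P -> S]. ⇒ new: S.
Closure: {A, B, D, E, F, G, H, J, K, L, P, Q, S, U, V, W} — 16 facts.

16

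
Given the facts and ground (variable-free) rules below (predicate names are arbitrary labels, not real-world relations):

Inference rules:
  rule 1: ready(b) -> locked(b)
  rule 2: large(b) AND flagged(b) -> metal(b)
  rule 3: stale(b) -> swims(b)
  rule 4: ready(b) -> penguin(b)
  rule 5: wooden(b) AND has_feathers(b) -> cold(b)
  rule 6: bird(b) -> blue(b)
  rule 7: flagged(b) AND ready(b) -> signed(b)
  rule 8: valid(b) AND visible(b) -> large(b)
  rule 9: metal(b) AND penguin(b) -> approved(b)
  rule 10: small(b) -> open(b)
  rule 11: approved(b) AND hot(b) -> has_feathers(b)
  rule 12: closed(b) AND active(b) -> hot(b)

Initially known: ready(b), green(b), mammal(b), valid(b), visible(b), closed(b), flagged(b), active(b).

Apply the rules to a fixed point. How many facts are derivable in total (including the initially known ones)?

[1] rule 1 [ready(b) -> locked(b)]; rule 4 [ready(b) -> penguin(b)]; rule 7 [flagged(b) AND ready(b) -> signed(b)]; rule 8 [valid(b) AND visible(b) -> large(b)]; rule 12 [closed(b) AND active(b) -> hot(b)]. ⇒ new: locked(b), penguin(b), signed(b), large(b), hot(b).
[2] rule 2 [large(b) AND flagged(b) -> metal(b)]. ⇒ new: metal(b).
[3] rule 9 [metal(b) AND penguin(b) -> approved(b)]. ⇒ new: approved(b).
[4] rule 11 [approved(b) AND hot(b) -> has_feathers(b)]. ⇒ new: has_feathers(b).
Closure: {active(b), approved(b), closed(b), flagged(b), green(b), has_feathers(b), hot(b), large(b), locked(b), mammal(b), metal(b), penguin(b), ready(b), signed(b), valid(b), visible(b)} — 16 facts.

16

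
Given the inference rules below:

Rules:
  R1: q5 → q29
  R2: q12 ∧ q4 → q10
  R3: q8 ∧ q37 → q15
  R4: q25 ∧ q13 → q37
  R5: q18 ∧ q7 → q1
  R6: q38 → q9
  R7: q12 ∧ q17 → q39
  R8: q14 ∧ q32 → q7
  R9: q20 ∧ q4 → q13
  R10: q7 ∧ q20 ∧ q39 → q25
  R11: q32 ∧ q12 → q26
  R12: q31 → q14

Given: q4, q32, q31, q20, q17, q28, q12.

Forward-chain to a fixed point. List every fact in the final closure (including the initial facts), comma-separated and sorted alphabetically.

Round 1 — R2, R7, R9, R11, R12, derive q10, q39, q13, q26, q14.
Round 2 — R8, derive q7.
Round 3 — R10, derive q25.
Round 4 — R4, derive q37.

q10, q12, q13, q14, q17, q20, q25, q26, q28, q31, q32, q37, q39, q4, q7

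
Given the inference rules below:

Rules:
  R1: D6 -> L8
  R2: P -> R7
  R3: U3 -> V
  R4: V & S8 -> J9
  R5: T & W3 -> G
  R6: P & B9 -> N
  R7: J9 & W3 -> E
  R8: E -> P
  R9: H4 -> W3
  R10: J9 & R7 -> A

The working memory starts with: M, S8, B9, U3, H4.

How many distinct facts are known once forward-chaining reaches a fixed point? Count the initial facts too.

Round 1 fires R3, R9, giving V, W3.
Round 2 fires R4, giving J9.
Round 3 fires R7, giving E.
Round 4 fires R8, giving P.
Round 5 fires R2, R6, giving R7, N.
Round 6 fires R10, giving A.
Closure: {A, B9, E, H4, J9, M, N, P, R7, S8, U3, V, W3} — 13 facts.

13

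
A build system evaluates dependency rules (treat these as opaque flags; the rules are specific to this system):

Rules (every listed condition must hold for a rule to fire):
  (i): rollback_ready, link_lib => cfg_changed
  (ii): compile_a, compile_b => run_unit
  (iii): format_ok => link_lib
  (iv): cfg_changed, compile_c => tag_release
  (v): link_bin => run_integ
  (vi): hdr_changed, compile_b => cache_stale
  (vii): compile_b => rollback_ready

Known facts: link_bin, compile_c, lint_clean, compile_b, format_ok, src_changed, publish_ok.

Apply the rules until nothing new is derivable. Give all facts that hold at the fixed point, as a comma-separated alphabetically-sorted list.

cfg_changed, compile_b, compile_c, format_ok, link_bin, link_lib, lint_clean, publish_ok, rollback_ready, run_integ, src_changed, tag_release

Round 1 fires (iii), (v), (vii), giving link_lib, run_integ, rollback_ready.
Round 2 fires (i), giving cfg_changed.
Round 3 fires (iv), giving tag_release.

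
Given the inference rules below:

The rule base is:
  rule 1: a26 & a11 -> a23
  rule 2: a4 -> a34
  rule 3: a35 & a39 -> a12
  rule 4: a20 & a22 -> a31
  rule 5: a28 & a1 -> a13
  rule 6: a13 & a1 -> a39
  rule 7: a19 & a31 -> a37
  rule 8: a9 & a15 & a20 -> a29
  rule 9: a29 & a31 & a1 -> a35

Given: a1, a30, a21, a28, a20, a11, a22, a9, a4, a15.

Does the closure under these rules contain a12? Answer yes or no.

yes

Round 1: rule 2 [a4 -> a34]; rule 4 [a20 & a22 -> a31]; rule 5 [a28 & a1 -> a13]; rule 8 [a9 & a15 & a20 -> a29]. Adds a34, a31, a13, a29.
Round 2: rule 6 [a13 & a1 -> a39]; rule 9 [a29 & a31 & a1 -> a35]. Adds a39, a35.
Round 3: rule 3 [a35 & a39 -> a12]. Adds a12.
a12 appears in round 3, so it is derivable.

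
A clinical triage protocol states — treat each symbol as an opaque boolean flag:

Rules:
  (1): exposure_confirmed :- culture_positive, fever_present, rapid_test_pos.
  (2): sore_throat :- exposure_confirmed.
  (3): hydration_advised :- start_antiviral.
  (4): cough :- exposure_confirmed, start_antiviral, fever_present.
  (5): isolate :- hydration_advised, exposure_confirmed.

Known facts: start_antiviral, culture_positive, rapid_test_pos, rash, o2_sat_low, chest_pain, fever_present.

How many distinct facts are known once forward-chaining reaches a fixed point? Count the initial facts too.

12

Round 1 fires (1), (3), giving exposure_confirmed, hydration_advised.
Round 2 fires (2), (4), (5), giving sore_throat, cough, isolate.
Closure: {chest_pain, cough, culture_positive, exposure_confirmed, fever_present, hydration_advised, isolate, o2_sat_low, rapid_test_pos, rash, sore_throat, start_antiviral} — 12 facts.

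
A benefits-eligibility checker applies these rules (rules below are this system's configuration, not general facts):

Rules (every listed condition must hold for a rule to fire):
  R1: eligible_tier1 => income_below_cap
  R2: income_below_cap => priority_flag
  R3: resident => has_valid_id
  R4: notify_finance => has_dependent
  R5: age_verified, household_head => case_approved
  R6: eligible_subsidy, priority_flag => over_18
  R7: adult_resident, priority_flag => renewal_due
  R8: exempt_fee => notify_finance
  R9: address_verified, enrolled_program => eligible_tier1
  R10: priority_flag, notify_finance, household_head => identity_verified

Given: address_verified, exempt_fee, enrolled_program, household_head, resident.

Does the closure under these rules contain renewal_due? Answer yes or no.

[1] R3 [resident => has_valid_id]; R8 [exempt_fee => notify_finance]; R9 [address_verified, enrolled_program => eligible_tier1]. ⇒ new: has_valid_id, notify_finance, eligible_tier1.
[2] R1 [eligible_tier1 => income_below_cap]; R4 [notify_finance => has_dependent]. ⇒ new: income_below_cap, has_dependent.
[3] R2 [income_below_cap => priority_flag]. ⇒ new: priority_flag.
[4] R10 [priority_flag, notify_finance, household_head => identity_verified]. ⇒ new: identity_verified.
Fixed point reached. renewal_due is concluded only by R7; R7 needs adult_resident (never derived).

no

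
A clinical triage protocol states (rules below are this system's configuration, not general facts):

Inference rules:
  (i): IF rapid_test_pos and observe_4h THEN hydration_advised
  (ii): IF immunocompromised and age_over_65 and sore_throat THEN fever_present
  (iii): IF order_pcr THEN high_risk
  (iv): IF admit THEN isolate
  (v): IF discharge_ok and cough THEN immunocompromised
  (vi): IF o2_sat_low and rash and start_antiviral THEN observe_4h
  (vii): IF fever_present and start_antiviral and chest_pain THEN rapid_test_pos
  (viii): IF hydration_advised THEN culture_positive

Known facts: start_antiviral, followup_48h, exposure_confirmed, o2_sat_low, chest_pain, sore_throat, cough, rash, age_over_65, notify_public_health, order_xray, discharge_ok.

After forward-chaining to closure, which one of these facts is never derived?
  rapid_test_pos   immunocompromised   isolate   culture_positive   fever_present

Round 1 — (v), (vi), derive immunocompromised, observe_4h.
Round 2 — (ii), derive fever_present.
Round 3 — (vii), derive rapid_test_pos.
Round 4 — (i), derive hydration_advised.
Round 5 — (viii), derive culture_positive.
Derived: rapid_test_pos (round 3), fever_present (round 2), immunocompromised (round 1), culture_positive (round 5). isolate never appears in any round.

isolate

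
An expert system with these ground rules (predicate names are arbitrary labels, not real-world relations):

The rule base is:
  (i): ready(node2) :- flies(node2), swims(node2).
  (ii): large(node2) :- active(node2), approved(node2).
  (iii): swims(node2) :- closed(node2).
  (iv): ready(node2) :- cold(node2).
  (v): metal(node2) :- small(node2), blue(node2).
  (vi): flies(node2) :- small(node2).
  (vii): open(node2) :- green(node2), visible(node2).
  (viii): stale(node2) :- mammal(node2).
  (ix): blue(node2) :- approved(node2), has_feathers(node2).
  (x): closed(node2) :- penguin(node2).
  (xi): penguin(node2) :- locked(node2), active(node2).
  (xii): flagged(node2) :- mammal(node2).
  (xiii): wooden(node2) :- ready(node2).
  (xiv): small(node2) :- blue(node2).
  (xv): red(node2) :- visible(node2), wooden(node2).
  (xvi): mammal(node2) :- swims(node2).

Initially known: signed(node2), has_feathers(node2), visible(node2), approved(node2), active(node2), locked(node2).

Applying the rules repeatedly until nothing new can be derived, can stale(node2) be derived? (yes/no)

[1] (ii) [large(node2) :- active(node2), approved(node2).]; (ix) [blue(node2) :- approved(node2), has_feathers(node2).]; (xi) [penguin(node2) :- locked(node2), active(node2).]. ⇒ new: large(node2), blue(node2), penguin(node2).
[2] (x) [closed(node2) :- penguin(node2).]; (xiv) [small(node2) :- blue(node2).]. ⇒ new: closed(node2), small(node2).
[3] (iii) [swims(node2) :- closed(node2).]; (v) [metal(node2) :- small(node2), blue(node2).]; (vi) [flies(node2) :- small(node2).]. ⇒ new: swims(node2), metal(node2), flies(node2).
[4] (i) [ready(node2) :- flies(node2), swims(node2).]; (xvi) [mammal(node2) :- swims(node2).]. ⇒ new: ready(node2), mammal(node2).
[5] (viii) [stale(node2) :- mammal(node2).]; (xii) [flagged(node2) :- mammal(node2).]; (xiii) [wooden(node2) :- ready(node2).]. ⇒ new: stale(node2), flagged(node2), wooden(node2).
[6] (xv) [red(node2) :- visible(node2), wooden(node2).]. ⇒ new: red(node2).
stale(node2) appears in round 5, so it is derivable.

yes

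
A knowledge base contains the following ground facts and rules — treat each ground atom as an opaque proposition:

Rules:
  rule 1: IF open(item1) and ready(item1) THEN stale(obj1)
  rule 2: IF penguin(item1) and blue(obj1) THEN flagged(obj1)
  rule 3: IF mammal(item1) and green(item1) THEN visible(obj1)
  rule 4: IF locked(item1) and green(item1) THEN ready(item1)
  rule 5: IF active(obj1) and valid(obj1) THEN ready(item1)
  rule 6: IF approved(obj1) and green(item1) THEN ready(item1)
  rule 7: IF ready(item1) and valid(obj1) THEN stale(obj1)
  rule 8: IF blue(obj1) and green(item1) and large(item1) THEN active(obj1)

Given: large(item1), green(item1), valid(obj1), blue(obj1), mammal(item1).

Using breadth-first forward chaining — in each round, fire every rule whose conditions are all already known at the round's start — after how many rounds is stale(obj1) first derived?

3

Round 1: rule 3 [IF mammal(item1) and green(item1) THEN visible(obj1)]; rule 8 [IF blue(obj1) and green(item1) and large(item1) THEN active(obj1)]. New: visible(obj1), active(obj1).
Round 2: rule 5 [IF active(obj1) and valid(obj1) THEN ready(item1)]. New: ready(item1).
Round 3: rule 7 [IF ready(item1) and valid(obj1) THEN stale(obj1)]. New: stale(obj1).
stale(obj1) first appears in round 3.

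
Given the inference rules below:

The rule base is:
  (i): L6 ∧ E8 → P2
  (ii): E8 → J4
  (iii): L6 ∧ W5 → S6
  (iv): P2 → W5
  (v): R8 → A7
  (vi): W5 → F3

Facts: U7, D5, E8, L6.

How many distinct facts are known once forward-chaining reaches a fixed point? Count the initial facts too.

9

Round 1: (i) [L6 ∧ E8 → P2]; (ii) [E8 → J4]. Adds P2, J4.
Round 2: (iv) [P2 → W5]. Adds W5.
Round 3: (iii) [L6 ∧ W5 → S6]; (vi) [W5 → F3]. Adds S6, F3.
Closure: {D5, E8, F3, J4, L6, P2, S6, U7, W5} — 9 facts.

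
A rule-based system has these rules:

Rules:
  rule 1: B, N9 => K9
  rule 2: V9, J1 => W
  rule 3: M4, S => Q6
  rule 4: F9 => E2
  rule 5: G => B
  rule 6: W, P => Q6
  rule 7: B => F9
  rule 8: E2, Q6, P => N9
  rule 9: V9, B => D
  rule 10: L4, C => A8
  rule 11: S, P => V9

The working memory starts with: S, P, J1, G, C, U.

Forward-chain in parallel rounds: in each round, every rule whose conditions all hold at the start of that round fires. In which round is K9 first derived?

5

Round 1: rule 5 [G => B]; rule 11 [S, P => V9]. Adds B, V9.
Round 2: rule 2 [V9, J1 => W]; rule 7 [B => F9]; rule 9 [V9, B => D]. Adds W, F9, D.
Round 3: rule 4 [F9 => E2]; rule 6 [W, P => Q6]. Adds E2, Q6.
Round 4: rule 8 [E2, Q6, P => N9]. Adds N9.
Round 5: rule 1 [B, N9 => K9]. Adds K9.
K9 first appears in round 5.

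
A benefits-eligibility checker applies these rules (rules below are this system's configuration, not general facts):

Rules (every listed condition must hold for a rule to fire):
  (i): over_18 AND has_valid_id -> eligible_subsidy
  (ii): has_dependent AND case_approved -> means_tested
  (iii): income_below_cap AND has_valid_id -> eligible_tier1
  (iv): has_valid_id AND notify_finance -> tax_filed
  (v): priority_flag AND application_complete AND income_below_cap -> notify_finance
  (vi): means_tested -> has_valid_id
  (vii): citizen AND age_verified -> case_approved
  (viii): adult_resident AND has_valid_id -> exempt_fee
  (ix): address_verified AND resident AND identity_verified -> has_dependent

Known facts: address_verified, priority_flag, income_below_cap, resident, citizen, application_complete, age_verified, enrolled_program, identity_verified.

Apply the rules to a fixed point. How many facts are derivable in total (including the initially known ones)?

[1] (v) [priority_flag AND application_complete AND income_below_cap -> notify_finance]; (vii) [citizen AND age_verified -> case_approved]; (ix) [address_verified AND resident AND identity_verified -> has_dependent]. ⇒ new: notify_finance, case_approved, has_dependent.
[2] (ii) [has_dependent AND case_approved -> means_tested]. ⇒ new: means_tested.
[3] (vi) [means_tested -> has_valid_id]. ⇒ new: has_valid_id.
[4] (iii) [income_below_cap AND has_valid_id -> eligible_tier1]; (iv) [has_valid_id AND notify_finance -> tax_filed]. ⇒ new: eligible_tier1, tax_filed.
Closure: {address_verified, age_verified, application_complete, case_approved, citizen, eligible_tier1, enrolled_program, has_dependent, has_valid_id, identity_verified, income_below_cap, means_tested, notify_finance, priority_flag, resident, tax_filed} — 16 facts.

16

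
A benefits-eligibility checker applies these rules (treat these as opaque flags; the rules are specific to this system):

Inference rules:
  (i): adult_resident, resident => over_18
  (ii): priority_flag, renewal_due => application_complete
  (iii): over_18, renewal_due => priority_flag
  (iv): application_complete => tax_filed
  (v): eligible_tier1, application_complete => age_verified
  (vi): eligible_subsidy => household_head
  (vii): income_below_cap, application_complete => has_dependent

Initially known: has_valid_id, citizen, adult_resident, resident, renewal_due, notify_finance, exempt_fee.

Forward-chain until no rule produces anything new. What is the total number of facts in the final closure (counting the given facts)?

11

Round 1: (i) [adult_resident, resident => over_18]. Adds over_18.
Round 2: (iii) [over_18, renewal_due => priority_flag]. Adds priority_flag.
Round 3: (ii) [priority_flag, renewal_due => application_complete]. Adds application_complete.
Round 4: (iv) [application_complete => tax_filed]. Adds tax_filed.
Closure: {adult_resident, application_complete, citizen, exempt_fee, has_valid_id, notify_finance, over_18, priority_flag, renewal_due, resident, tax_filed} — 11 facts.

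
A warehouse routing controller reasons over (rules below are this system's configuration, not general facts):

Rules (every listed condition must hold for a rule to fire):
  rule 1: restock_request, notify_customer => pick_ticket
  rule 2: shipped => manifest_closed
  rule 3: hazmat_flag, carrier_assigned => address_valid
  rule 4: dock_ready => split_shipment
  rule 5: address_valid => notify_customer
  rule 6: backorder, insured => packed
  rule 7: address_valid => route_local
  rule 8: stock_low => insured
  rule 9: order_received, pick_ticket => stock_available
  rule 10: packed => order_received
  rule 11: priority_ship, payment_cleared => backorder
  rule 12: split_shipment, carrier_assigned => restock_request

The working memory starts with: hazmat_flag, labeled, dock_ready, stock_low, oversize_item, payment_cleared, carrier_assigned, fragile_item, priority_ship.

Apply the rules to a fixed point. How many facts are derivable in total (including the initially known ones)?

Round 1 — rule 3, rule 4, rule 8, rule 11, derive address_valid, split_shipment, insured, backorder.
Round 2 — rule 5, rule 6, rule 7, rule 12, derive notify_customer, packed, route_local, restock_request.
Round 3 — rule 1, rule 10, derive pick_ticket, order_received.
Round 4 — rule 9, derive stock_available.
Closure: {address_valid, backorder, carrier_assigned, dock_ready, fragile_item, hazmat_flag, insured, labeled, notify_customer, order_received, oversize_item, packed, payment_cleared, pick_ticket, priority_ship, restock_request, route_local, split_shipment, stock_available, stock_low} — 20 facts.

20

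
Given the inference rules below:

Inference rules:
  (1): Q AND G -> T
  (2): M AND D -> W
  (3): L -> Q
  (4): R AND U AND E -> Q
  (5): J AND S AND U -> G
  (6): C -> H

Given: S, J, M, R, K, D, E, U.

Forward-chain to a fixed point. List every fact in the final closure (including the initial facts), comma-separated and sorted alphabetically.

D, E, G, J, K, M, Q, R, S, T, U, W

Round 1: (2) [M AND D -> W]; (4) [R AND U AND E -> Q]; (5) [J AND S AND U -> G]. Adds W, Q, G.
Round 2: (1) [Q AND G -> T]. Adds T.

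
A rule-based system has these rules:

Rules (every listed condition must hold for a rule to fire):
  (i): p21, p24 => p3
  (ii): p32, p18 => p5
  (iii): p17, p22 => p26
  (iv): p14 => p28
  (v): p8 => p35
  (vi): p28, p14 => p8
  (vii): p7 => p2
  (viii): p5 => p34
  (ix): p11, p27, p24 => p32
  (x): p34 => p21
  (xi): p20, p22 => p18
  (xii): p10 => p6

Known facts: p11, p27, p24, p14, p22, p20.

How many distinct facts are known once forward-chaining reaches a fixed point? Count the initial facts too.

15

Round 1: (iv) [p14 => p28]; (ix) [p11, p27, p24 => p32]; (xi) [p20, p22 => p18]. New: p28, p32, p18.
Round 2: (ii) [p32, p18 => p5]; (vi) [p28, p14 => p8]. New: p5, p8.
Round 3: (v) [p8 => p35]; (viii) [p5 => p34]. New: p35, p34.
Round 4: (x) [p34 => p21]. New: p21.
Round 5: (i) [p21, p24 => p3]. New: p3.
Closure: {p11, p14, p18, p20, p21, p22, p24, p27, p28, p3, p32, p34, p35, p5, p8} — 15 facts.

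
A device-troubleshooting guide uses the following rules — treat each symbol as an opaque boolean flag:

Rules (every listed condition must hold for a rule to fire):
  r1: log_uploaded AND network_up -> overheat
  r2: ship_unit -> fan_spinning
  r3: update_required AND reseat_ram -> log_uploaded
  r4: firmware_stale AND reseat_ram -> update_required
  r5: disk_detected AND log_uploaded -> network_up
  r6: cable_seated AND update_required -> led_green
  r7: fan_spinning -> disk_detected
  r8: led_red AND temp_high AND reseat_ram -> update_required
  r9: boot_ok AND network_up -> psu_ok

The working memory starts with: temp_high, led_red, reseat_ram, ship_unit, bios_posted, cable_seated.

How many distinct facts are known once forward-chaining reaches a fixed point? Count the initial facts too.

13

Round 1 fires r2, r8, giving fan_spinning, update_required.
Round 2 fires r3, r6, r7, giving log_uploaded, led_green, disk_detected.
Round 3 fires r5, giving network_up.
Round 4 fires r1, giving overheat.
Closure: {bios_posted, cable_seated, disk_detected, fan_spinning, led_green, led_red, log_uploaded, network_up, overheat, reseat_ram, ship_unit, temp_high, update_required} — 13 facts.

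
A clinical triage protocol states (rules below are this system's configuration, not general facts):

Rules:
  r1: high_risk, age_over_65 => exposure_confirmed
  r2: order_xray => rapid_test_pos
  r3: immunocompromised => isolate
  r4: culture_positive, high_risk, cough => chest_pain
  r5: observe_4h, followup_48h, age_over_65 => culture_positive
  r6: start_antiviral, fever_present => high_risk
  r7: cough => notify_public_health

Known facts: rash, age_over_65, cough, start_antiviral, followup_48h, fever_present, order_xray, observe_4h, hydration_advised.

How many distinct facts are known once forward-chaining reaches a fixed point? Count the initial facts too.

15

Round 1 — r2, r5, r6, r7, derive rapid_test_pos, culture_positive, high_risk, notify_public_health.
Round 2 — r1, r4, derive exposure_confirmed, chest_pain.
Closure: {age_over_65, chest_pain, cough, culture_positive, exposure_confirmed, fever_present, followup_48h, high_risk, hydration_advised, notify_public_health, observe_4h, order_xray, rapid_test_pos, rash, start_antiviral} — 15 facts.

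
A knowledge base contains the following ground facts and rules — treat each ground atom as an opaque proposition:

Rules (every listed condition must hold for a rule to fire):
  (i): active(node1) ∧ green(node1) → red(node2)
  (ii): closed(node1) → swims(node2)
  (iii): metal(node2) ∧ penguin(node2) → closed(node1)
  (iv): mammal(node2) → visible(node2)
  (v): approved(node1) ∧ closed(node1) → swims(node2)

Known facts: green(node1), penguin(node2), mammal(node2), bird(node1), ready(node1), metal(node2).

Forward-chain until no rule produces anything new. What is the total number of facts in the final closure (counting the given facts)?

9

Round 1 fires (iii), (iv), giving closed(node1), visible(node2).
Round 2 fires (ii), giving swims(node2).
Closure: {bird(node1), closed(node1), green(node1), mammal(node2), metal(node2), penguin(node2), ready(node1), swims(node2), visible(node2)} — 9 facts.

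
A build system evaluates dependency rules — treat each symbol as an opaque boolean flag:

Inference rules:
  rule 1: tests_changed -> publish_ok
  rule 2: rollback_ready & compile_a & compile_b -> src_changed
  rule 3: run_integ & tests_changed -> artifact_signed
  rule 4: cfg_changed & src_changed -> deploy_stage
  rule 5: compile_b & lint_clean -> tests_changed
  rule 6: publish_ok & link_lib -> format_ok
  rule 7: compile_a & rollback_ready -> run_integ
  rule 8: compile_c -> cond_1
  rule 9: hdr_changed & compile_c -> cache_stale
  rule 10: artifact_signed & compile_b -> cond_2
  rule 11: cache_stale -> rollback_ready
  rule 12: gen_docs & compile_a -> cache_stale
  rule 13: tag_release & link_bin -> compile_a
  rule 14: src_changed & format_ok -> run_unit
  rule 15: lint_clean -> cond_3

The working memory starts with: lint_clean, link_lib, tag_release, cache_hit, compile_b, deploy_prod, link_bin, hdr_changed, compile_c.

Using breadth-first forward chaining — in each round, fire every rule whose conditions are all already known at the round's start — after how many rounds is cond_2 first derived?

5

Round 1 — rule 5, rule 8, rule 9, rule 13, rule 15, derive tests_changed, cond_1, cache_stale, compile_a, cond_3.
Round 2 — rule 1, rule 11, derive publish_ok, rollback_ready.
Round 3 — rule 2, rule 6, rule 7, derive src_changed, format_ok, run_integ.
Round 4 — rule 3, rule 14, derive artifact_signed, run_unit.
Round 5 — rule 10, derive cond_2.
cond_2 first appears in round 5.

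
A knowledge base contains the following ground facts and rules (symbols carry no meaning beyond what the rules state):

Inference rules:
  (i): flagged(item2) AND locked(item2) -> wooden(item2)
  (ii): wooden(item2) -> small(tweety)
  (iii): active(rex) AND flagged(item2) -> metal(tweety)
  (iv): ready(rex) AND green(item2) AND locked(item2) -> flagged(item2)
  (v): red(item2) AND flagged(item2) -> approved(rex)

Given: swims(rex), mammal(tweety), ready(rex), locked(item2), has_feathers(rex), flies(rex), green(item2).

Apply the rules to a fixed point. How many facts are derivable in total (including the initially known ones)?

Round 1: (iv) [ready(rex) AND green(item2) AND locked(item2) -> flagged(item2)]. New: flagged(item2).
Round 2: (i) [flagged(item2) AND locked(item2) -> wooden(item2)]. New: wooden(item2).
Round 3: (ii) [wooden(item2) -> small(tweety)]. New: small(tweety).
Closure: {flagged(item2), flies(rex), green(item2), has_feathers(rex), locked(item2), mammal(tweety), ready(rex), small(tweety), swims(rex), wooden(item2)} — 10 facts.

10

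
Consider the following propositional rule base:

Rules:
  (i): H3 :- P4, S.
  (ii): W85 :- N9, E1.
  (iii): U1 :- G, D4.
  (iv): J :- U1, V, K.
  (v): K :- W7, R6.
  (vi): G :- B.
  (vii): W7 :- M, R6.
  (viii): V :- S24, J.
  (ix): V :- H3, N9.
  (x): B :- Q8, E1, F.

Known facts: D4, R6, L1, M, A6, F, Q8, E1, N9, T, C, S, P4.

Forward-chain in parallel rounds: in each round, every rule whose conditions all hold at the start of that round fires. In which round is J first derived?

4

[1] (i) [H3 :- P4, S.]; (ii) [W85 :- N9, E1.]; (vii) [W7 :- M, R6.]; (x) [B :- Q8, E1, F.]. ⇒ new: H3, W85, W7, B.
[2] (v) [K :- W7, R6.]; (vi) [G :- B.]; (ix) [V :- H3, N9.]. ⇒ new: K, G, V.
[3] (iii) [U1 :- G, D4.]. ⇒ new: U1.
[4] (iv) [J :- U1, V, K.]. ⇒ new: J.
J first appears in round 4.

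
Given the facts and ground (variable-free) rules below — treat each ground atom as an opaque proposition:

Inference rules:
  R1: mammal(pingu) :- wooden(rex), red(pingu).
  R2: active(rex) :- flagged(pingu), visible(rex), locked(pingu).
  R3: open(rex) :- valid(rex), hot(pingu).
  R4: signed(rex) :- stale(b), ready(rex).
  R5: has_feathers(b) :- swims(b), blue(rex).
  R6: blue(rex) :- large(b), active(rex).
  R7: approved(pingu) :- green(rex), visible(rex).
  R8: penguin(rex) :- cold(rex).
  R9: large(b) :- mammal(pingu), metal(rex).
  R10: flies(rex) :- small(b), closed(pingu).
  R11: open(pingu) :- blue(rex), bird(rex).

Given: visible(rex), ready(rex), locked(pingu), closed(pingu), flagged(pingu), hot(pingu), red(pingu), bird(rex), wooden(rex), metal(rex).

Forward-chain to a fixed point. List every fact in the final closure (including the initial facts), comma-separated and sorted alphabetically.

Round 1: R1 [mammal(pingu) :- wooden(rex), red(pingu).]; R2 [active(rex) :- flagged(pingu), visible(rex), locked(pingu).]. Adds mammal(pingu), active(rex).
Round 2: R9 [large(b) :- mammal(pingu), metal(rex).]. Adds large(b).
Round 3: R6 [blue(rex) :- large(b), active(rex).]. Adds blue(rex).
Round 4: R11 [open(pingu) :- blue(rex), bird(rex).]. Adds open(pingu).

active(rex), bird(rex), blue(rex), closed(pingu), flagged(pingu), hot(pingu), large(b), locked(pingu), mammal(pingu), metal(rex), open(pingu), ready(rex), red(pingu), visible(rex), wooden(rex)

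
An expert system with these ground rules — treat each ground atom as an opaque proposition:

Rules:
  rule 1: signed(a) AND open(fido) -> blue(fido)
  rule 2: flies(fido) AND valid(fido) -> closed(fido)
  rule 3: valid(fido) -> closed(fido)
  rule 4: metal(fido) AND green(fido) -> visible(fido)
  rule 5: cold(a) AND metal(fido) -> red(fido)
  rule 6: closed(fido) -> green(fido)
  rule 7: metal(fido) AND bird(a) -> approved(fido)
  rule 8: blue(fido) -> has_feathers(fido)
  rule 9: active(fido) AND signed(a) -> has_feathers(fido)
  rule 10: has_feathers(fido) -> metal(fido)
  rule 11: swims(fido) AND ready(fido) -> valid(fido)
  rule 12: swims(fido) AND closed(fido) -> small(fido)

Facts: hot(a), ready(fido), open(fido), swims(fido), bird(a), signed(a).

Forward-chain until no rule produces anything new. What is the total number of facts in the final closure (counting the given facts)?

Round 1 — rule 1, rule 11, derive blue(fido), valid(fido).
Round 2 — rule 3, rule 8, derive closed(fido), has_feathers(fido).
Round 3 — rule 6, rule 10, rule 12, derive green(fido), metal(fido), small(fido).
Round 4 — rule 4, rule 7, derive visible(fido), approved(fido).
Closure: {approved(fido), bird(a), blue(fido), closed(fido), green(fido), has_feathers(fido), hot(a), metal(fido), open(fido), ready(fido), signed(a), small(fido), swims(fido), valid(fido), visible(fido)} — 15 facts.

15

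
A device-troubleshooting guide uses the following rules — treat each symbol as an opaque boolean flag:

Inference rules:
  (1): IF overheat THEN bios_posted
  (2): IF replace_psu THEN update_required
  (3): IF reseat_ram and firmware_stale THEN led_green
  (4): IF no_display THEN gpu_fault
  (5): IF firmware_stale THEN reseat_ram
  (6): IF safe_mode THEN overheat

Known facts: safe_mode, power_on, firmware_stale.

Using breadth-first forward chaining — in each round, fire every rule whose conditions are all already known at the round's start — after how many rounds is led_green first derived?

Round 1 — (5), (6), derive reseat_ram, overheat.
Round 2 — (1), (3), derive bios_posted, led_green.
led_green first appears in round 2.

2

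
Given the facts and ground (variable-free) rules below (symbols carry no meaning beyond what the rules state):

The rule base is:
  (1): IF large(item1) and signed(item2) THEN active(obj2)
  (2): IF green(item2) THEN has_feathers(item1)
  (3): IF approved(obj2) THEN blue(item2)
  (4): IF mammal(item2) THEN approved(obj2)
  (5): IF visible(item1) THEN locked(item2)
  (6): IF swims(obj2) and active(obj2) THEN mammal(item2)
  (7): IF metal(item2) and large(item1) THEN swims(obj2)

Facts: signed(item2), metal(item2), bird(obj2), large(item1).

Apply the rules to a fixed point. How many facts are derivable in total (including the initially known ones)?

9

[1] (1) [IF large(item1) and signed(item2) THEN active(obj2)]; (7) [IF metal(item2) and large(item1) THEN swims(obj2)]. ⇒ new: active(obj2), swims(obj2).
[2] (6) [IF swims(obj2) and active(obj2) THEN mammal(item2)]. ⇒ new: mammal(item2).
[3] (4) [IF mammal(item2) THEN approved(obj2)]. ⇒ new: approved(obj2).
[4] (3) [IF approved(obj2) THEN blue(item2)]. ⇒ new: blue(item2).
Closure: {active(obj2), approved(obj2), bird(obj2), blue(item2), large(item1), mammal(item2), metal(item2), signed(item2), swims(obj2)} — 9 facts.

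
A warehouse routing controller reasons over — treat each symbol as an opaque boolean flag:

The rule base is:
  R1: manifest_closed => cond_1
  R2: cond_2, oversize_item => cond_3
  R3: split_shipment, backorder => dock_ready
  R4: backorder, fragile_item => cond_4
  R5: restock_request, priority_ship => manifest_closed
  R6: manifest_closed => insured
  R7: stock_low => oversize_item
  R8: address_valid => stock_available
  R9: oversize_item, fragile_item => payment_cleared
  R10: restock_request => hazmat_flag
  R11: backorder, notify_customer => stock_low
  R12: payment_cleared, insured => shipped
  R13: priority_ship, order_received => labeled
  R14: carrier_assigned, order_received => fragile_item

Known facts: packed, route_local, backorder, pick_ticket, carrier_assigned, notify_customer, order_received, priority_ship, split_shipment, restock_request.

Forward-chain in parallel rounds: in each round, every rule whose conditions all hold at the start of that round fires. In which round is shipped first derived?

[1] R3 [split_shipment, backorder => dock_ready]; R5 [restock_request, priority_ship => manifest_closed]; R10 [restock_request => hazmat_flag]; R11 [backorder, notify_customer => stock_low]; R13 [priority_ship, order_received => labeled]; R14 [carrier_assigned, order_received => fragile_item]. ⇒ new: dock_ready, manifest_closed, hazmat_flag, stock_low, labeled, fragile_item.
[2] R1 [manifest_closed => cond_1]; R4 [backorder, fragile_item => cond_4]; R6 [manifest_closed => insured]; R7 [stock_low => oversize_item]. ⇒ new: cond_1, cond_4, insured, oversize_item.
[3] R9 [oversize_item, fragile_item => payment_cleared]. ⇒ new: payment_cleared.
[4] R12 [payment_cleared, insured => shipped]. ⇒ new: shipped.
shipped first appears in round 4.

4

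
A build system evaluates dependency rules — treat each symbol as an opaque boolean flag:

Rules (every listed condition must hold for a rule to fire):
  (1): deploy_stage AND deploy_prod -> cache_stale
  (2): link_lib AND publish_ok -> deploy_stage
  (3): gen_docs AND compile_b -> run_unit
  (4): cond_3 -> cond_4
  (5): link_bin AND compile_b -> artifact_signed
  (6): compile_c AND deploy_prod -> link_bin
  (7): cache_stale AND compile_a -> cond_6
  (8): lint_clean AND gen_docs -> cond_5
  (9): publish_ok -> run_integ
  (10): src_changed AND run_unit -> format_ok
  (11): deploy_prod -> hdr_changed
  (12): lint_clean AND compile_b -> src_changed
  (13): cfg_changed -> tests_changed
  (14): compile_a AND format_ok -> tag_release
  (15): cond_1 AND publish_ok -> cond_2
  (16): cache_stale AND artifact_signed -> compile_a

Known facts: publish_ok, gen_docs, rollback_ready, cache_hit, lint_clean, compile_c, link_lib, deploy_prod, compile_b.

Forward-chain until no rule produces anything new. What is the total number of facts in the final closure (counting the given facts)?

Round 1: (2) [link_lib AND publish_ok -> deploy_stage]; (3) [gen_docs AND compile_b -> run_unit]; (6) [compile_c AND deploy_prod -> link_bin]; (8) [lint_clean AND gen_docs -> cond_5]; (9) [publish_ok -> run_integ]; (11) [deploy_prod -> hdr_changed]; (12) [lint_clean AND compile_b -> src_changed]. Adds deploy_stage, run_unit, link_bin, cond_5, run_integ, hdr_changed, src_changed.
Round 2: (1) [deploy_stage AND deploy_prod -> cache_stale]; (5) [link_bin AND compile_b -> artifact_signed]; (10) [src_changed AND run_unit -> format_ok]. Adds cache_stale, artifact_signed, format_ok.
Round 3: (16) [cache_stale AND artifact_signed -> compile_a]. Adds compile_a.
Round 4: (7) [cache_stale AND compile_a -> cond_6]; (14) [compile_a AND format_ok -> tag_release]. Adds cond_6, tag_release.
Closure: {artifact_signed, cache_hit, cache_stale, compile_a, compile_b, compile_c, cond_5, cond_6, deploy_prod, deploy_stage, format_ok, gen_docs, hdr_changed, link_bin, link_lib, lint_clean, publish_ok, rollback_ready, run_integ, run_unit, src_changed, tag_release} — 22 facts.

22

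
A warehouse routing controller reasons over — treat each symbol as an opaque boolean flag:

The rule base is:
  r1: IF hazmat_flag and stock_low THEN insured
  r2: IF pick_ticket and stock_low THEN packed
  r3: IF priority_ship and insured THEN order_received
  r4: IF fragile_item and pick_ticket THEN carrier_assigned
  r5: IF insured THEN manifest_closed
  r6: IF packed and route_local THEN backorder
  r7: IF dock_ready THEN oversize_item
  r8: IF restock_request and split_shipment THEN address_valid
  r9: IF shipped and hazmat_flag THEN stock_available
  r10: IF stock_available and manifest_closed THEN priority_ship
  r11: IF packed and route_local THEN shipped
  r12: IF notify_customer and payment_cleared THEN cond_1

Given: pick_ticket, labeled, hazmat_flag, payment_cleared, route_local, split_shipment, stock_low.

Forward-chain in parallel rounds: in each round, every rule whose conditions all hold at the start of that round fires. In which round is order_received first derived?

Round 1 — r1, r2, derive insured, packed.
Round 2 — r5, r6, r11, derive manifest_closed, backorder, shipped.
Round 3 — r9, derive stock_available.
Round 4 — r10, derive priority_ship.
Round 5 — r3, derive order_received.
order_received first appears in round 5.

5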